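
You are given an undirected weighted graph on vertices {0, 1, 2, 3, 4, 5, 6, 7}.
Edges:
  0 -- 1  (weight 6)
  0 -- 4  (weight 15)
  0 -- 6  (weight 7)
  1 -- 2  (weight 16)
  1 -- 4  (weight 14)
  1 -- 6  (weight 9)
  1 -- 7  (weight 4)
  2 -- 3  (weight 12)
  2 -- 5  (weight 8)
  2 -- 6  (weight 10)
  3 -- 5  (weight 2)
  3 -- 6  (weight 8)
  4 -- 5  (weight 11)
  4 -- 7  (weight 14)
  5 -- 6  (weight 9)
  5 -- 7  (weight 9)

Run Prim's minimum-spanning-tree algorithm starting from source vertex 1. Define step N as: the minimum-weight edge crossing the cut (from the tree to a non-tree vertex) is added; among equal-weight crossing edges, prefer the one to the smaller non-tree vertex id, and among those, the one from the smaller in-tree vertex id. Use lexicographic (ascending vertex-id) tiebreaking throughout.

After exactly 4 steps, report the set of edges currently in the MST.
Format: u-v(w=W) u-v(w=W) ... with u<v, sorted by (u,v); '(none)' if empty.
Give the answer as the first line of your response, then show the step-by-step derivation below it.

0-1(w=6) 0-6(w=7) 1-7(w=4) 3-6(w=8)

step 1: add edge 1-7 (w=4); MST = {1-7(w=4)}
step 2: add edge 0-1 (w=6); MST = {0-1(w=6) 1-7(w=4)}
step 3: add edge 0-6 (w=7); MST = {0-1(w=6) 0-6(w=7) 1-7(w=4)}
step 4: add edge 3-6 (w=8); MST = {0-1(w=6) 0-6(w=7) 1-7(w=4) 3-6(w=8)}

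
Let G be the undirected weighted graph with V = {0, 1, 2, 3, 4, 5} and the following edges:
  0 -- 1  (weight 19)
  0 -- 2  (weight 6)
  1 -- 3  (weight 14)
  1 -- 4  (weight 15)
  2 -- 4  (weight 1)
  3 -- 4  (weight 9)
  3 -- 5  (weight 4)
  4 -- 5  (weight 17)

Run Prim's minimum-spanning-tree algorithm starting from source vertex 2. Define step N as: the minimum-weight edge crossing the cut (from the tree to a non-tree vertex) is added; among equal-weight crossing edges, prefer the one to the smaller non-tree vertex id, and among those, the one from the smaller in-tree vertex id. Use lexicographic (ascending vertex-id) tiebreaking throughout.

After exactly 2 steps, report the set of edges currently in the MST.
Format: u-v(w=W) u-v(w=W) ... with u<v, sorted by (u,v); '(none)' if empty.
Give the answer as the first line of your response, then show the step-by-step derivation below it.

0-2(w=6) 2-4(w=1)

step 1: add edge 2-4 (w=1); MST = {2-4(w=1)}
step 2: add edge 0-2 (w=6); MST = {0-2(w=6) 2-4(w=1)}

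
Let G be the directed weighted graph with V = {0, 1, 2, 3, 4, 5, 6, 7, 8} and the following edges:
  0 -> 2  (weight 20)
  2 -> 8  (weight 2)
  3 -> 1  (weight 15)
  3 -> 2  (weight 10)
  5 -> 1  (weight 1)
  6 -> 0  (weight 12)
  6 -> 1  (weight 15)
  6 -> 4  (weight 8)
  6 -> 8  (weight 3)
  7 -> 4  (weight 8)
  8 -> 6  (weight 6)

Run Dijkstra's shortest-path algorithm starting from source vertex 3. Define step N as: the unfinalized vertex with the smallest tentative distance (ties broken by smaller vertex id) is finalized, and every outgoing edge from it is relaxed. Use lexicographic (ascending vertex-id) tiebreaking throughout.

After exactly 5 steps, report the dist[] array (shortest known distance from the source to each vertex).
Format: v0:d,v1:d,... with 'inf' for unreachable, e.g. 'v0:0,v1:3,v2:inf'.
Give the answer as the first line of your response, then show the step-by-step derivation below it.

v0:30,v1:15,v2:10,v3:0,v4:26,v5:inf,v6:18,v7:inf,v8:12

step 1: dist = v0:inf,v1:15,v2:10,v3:0,v4:inf,v5:inf,v6:inf,v7:inf,v8:inf
step 2: dist = v0:inf,v1:15,v2:10,v3:0,v4:inf,v5:inf,v6:inf,v7:inf,v8:12
step 3: dist = v0:inf,v1:15,v2:10,v3:0,v4:inf,v5:inf,v6:18,v7:inf,v8:12
step 4: dist = v0:inf,v1:15,v2:10,v3:0,v4:inf,v5:inf,v6:18,v7:inf,v8:12
step 5: dist = v0:30,v1:15,v2:10,v3:0,v4:26,v5:inf,v6:18,v7:inf,v8:12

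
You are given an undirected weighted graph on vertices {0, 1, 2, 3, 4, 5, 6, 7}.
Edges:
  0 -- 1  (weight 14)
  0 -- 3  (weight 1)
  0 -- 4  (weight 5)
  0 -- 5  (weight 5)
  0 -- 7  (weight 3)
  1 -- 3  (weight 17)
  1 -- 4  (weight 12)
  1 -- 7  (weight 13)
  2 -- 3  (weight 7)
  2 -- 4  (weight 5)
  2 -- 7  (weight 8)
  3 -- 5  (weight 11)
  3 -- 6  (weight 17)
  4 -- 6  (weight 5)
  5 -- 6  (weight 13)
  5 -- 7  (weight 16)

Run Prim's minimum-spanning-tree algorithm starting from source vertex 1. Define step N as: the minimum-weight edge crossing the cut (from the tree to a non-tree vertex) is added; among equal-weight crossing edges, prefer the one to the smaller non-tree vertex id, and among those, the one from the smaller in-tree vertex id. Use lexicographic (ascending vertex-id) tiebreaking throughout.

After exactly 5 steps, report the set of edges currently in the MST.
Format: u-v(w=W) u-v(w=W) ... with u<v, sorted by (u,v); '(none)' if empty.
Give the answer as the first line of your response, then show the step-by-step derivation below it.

0-3(w=1) 0-4(w=5) 0-7(w=3) 1-4(w=12) 2-4(w=5)

step 1: add edge 1-4 (w=12); MST = {1-4(w=12)}
step 2: add edge 0-4 (w=5); MST = {0-4(w=5) 1-4(w=12)}
step 3: add edge 0-3 (w=1); MST = {0-3(w=1) 0-4(w=5) 1-4(w=12)}
step 4: add edge 0-7 (w=3); MST = {0-3(w=1) 0-4(w=5) 0-7(w=3) 1-4(w=12)}
step 5: add edge 2-4 (w=5); MST = {0-3(w=1) 0-4(w=5) 0-7(w=3) 1-4(w=12) 2-4(w=5)}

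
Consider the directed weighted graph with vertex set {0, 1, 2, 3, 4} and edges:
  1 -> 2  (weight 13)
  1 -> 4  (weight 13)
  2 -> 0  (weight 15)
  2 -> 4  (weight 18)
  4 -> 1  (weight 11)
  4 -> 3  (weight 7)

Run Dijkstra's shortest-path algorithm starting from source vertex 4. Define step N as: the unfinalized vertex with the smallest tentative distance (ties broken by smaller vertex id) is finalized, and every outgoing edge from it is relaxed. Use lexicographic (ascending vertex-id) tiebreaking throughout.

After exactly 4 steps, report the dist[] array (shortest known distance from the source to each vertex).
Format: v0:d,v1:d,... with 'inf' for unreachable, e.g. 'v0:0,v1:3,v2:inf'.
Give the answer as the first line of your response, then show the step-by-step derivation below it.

v0:39,v1:11,v2:24,v3:7,v4:0

step 1: dist = v0:inf,v1:11,v2:inf,v3:7,v4:0
step 2: dist = v0:inf,v1:11,v2:inf,v3:7,v4:0
step 3: dist = v0:inf,v1:11,v2:24,v3:7,v4:0
step 4: dist = v0:39,v1:11,v2:24,v3:7,v4:0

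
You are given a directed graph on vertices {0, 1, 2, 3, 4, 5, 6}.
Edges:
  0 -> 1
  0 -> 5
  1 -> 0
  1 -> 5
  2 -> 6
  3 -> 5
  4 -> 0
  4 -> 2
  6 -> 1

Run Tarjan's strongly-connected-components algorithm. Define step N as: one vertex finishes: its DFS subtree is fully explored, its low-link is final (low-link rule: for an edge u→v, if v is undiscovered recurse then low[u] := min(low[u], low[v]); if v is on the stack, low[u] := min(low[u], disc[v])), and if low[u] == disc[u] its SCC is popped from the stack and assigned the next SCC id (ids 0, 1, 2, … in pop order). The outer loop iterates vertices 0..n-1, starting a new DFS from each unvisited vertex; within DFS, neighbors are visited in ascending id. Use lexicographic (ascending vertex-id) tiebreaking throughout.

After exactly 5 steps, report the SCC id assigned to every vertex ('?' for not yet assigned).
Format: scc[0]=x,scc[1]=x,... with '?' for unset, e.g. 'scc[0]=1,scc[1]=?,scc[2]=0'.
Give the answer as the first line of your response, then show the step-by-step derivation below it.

scc[0]=1,scc[1]=1,scc[2]=3,scc[3]=?,scc[4]=?,scc[5]=0,scc[6]=2

step 1: low=(low[0]=0,low[1]=0,low[2]=?,low[3]=?,low[4]=?,low[5]=2,low[6]=?); scc=(scc[0]=?,scc[1]=?,scc[2]=?,scc[3]=?,scc[4]=?,scc[5]=0,scc[6]=?)
step 2: low=(low[0]=0,low[1]=0,low[2]=?,low[3]=?,low[4]=?,low[5]=2,low[6]=?); scc=(scc[0]=?,scc[1]=?,scc[2]=?,scc[3]=?,scc[4]=?,scc[5]=0,scc[6]=?)
step 3: low=(low[0]=0,low[1]=0,low[2]=?,low[3]=?,low[4]=?,low[5]=2,low[6]=?); scc=(scc[0]=1,scc[1]=1,scc[2]=?,scc[3]=?,scc[4]=?,scc[5]=0,scc[6]=?)
step 4: low=(low[0]=0,low[1]=0,low[2]=3,low[3]=?,low[4]=?,low[5]=2,low[6]=4); scc=(scc[0]=1,scc[1]=1,scc[2]=?,scc[3]=?,scc[4]=?,scc[5]=0,scc[6]=2)
step 5: low=(low[0]=0,low[1]=0,low[2]=3,low[3]=?,low[4]=?,low[5]=2,low[6]=4); scc=(scc[0]=1,scc[1]=1,scc[2]=3,scc[3]=?,scc[4]=?,scc[5]=0,scc[6]=2)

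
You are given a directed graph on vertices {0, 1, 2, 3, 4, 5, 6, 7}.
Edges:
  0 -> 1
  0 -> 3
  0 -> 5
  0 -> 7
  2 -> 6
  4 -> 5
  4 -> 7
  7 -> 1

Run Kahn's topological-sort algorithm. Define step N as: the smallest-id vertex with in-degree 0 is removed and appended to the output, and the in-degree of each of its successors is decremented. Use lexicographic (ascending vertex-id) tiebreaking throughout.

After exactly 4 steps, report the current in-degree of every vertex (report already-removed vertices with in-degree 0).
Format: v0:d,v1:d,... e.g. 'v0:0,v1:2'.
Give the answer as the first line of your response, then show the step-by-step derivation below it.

v0:0,v1:1,v2:0,v3:0,v4:0,v5:0,v6:0,v7:0

step 1: output 0; order=[0]; indeg=(0,1,0,0,0,1,1,1)
step 2: output 2; order=[0,2]; indeg=(0,1,0,0,0,1,0,1)
step 3: output 3; order=[0,2,3]; indeg=(0,1,0,0,0,1,0,1)
step 4: output 4; order=[0,2,3,4]; indeg=(0,1,0,0,0,0,0,0)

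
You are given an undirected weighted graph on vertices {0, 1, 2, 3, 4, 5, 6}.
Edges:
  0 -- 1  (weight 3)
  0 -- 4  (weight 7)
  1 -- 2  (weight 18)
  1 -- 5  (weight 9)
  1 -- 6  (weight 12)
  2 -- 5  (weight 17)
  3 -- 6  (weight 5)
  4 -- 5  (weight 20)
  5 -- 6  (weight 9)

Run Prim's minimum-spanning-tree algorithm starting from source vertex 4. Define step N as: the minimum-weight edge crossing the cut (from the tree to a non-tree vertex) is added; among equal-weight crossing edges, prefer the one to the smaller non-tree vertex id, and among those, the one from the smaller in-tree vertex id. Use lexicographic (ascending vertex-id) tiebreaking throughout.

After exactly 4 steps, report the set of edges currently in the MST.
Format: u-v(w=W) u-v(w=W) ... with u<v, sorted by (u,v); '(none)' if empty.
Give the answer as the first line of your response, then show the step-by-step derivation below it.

0-1(w=3) 0-4(w=7) 1-5(w=9) 5-6(w=9)

step 1: add edge 0-4 (w=7); MST = {0-4(w=7)}
step 2: add edge 0-1 (w=3); MST = {0-1(w=3) 0-4(w=7)}
step 3: add edge 1-5 (w=9); MST = {0-1(w=3) 0-4(w=7) 1-5(w=9)}
step 4: add edge 5-6 (w=9); MST = {0-1(w=3) 0-4(w=7) 1-5(w=9) 5-6(w=9)}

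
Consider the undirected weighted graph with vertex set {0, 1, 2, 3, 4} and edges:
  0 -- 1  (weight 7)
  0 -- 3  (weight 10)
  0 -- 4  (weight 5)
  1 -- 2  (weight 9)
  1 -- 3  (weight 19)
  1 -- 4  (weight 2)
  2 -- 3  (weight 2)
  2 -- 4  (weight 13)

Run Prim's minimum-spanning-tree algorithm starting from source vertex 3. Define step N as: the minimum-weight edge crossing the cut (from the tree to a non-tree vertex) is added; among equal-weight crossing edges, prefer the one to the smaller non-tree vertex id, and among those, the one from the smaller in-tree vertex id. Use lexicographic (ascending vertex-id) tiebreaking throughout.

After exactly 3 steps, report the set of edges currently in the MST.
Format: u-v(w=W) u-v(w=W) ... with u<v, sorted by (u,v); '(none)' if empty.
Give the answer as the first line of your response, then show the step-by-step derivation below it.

1-2(w=9) 1-4(w=2) 2-3(w=2)

step 1: add edge 2-3 (w=2); MST = {2-3(w=2)}
step 2: add edge 1-2 (w=9); MST = {1-2(w=9) 2-3(w=2)}
step 3: add edge 1-4 (w=2); MST = {1-2(w=9) 1-4(w=2) 2-3(w=2)}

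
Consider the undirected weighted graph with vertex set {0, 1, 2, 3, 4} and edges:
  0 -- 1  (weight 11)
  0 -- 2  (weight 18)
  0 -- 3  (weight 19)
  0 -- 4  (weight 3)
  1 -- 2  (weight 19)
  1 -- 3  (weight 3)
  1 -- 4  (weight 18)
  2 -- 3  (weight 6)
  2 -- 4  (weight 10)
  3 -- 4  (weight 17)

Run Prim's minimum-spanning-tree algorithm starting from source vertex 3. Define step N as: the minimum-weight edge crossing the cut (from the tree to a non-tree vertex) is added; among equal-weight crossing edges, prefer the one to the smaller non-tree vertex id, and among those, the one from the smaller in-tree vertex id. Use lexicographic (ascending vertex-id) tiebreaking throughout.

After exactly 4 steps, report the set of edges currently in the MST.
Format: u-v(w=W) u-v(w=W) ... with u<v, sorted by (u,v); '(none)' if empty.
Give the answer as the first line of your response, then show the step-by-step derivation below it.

0-4(w=3) 1-3(w=3) 2-3(w=6) 2-4(w=10)

step 1: add edge 1-3 (w=3); MST = {1-3(w=3)}
step 2: add edge 2-3 (w=6); MST = {1-3(w=3) 2-3(w=6)}
step 3: add edge 2-4 (w=10); MST = {1-3(w=3) 2-3(w=6) 2-4(w=10)}
step 4: add edge 0-4 (w=3); MST = {0-4(w=3) 1-3(w=3) 2-3(w=6) 2-4(w=10)}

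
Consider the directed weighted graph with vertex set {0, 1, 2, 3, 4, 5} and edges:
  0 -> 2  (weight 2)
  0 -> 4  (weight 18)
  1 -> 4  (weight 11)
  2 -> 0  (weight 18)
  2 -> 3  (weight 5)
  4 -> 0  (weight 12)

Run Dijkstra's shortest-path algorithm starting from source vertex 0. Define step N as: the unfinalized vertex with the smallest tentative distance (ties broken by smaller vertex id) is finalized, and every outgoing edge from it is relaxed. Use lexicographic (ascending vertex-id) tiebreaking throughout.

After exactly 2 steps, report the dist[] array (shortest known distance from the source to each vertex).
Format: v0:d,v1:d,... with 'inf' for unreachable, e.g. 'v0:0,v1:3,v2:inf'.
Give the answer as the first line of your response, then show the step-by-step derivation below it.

v0:0,v1:inf,v2:2,v3:7,v4:18,v5:inf

step 1: dist = v0:0,v1:inf,v2:2,v3:inf,v4:18,v5:inf
step 2: dist = v0:0,v1:inf,v2:2,v3:7,v4:18,v5:inf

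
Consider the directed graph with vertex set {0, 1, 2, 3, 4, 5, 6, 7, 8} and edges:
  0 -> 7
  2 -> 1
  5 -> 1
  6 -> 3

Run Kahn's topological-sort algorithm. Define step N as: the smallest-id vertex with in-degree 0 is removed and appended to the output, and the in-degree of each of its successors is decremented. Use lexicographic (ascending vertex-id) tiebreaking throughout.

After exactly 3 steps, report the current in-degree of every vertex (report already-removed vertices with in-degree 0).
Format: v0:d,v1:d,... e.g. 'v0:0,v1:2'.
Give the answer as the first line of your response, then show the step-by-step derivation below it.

v0:0,v1:1,v2:0,v3:1,v4:0,v5:0,v6:0,v7:0,v8:0

step 1: output 0; order=[0]; indeg=(0,2,0,1,0,0,0,0,0)
step 2: output 2; order=[0,2]; indeg=(0,1,0,1,0,0,0,0,0)
step 3: output 4; order=[0,2,4]; indeg=(0,1,0,1,0,0,0,0,0)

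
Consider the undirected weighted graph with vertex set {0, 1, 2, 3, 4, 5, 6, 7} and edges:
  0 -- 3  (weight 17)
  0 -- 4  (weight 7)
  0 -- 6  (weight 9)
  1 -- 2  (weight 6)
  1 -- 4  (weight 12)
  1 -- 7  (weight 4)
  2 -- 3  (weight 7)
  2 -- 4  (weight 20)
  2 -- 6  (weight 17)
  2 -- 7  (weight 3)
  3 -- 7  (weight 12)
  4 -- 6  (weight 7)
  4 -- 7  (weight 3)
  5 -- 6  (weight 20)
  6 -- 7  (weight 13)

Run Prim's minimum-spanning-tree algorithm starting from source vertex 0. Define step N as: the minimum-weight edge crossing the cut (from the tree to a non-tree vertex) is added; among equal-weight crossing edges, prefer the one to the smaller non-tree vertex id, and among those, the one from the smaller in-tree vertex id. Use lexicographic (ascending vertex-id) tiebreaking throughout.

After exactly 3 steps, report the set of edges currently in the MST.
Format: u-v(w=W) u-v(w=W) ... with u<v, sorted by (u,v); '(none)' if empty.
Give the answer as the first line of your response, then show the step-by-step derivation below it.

0-4(w=7) 2-7(w=3) 4-7(w=3)

step 1: add edge 0-4 (w=7); MST = {0-4(w=7)}
step 2: add edge 4-7 (w=3); MST = {0-4(w=7) 4-7(w=3)}
step 3: add edge 2-7 (w=3); MST = {0-4(w=7) 2-7(w=3) 4-7(w=3)}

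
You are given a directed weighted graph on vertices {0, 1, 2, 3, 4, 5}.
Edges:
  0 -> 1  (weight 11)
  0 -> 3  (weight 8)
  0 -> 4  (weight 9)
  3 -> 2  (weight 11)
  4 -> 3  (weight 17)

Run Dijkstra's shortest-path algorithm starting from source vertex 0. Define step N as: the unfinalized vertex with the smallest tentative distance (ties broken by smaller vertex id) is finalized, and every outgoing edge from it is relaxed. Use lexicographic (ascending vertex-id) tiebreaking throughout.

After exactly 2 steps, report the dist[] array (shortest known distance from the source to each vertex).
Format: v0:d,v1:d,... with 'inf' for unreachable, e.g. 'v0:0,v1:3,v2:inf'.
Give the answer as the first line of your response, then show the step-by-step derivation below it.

v0:0,v1:11,v2:19,v3:8,v4:9,v5:inf

step 1: dist = v0:0,v1:11,v2:inf,v3:8,v4:9,v5:inf
step 2: dist = v0:0,v1:11,v2:19,v3:8,v4:9,v5:inf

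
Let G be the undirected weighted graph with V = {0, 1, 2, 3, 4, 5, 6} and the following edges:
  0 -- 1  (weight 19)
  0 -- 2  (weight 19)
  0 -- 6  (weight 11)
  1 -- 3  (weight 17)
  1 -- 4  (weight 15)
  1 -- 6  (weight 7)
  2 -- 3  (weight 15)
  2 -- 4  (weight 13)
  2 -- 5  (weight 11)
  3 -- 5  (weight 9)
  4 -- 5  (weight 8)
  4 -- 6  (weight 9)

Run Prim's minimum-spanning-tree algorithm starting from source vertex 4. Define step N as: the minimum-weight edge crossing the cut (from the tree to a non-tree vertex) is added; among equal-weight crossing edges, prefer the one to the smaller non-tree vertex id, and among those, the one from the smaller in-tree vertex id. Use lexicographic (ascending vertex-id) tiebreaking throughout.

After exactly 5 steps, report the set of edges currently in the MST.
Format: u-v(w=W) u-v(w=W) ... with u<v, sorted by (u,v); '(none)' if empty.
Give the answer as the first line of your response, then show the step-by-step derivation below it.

0-6(w=11) 1-6(w=7) 3-5(w=9) 4-5(w=8) 4-6(w=9)

step 1: add edge 4-5 (w=8); MST = {4-5(w=8)}
step 2: add edge 3-5 (w=9); MST = {3-5(w=9) 4-5(w=8)}
step 3: add edge 4-6 (w=9); MST = {3-5(w=9) 4-5(w=8) 4-6(w=9)}
step 4: add edge 1-6 (w=7); MST = {1-6(w=7) 3-5(w=9) 4-5(w=8) 4-6(w=9)}
step 5: add edge 0-6 (w=11); MST = {0-6(w=11) 1-6(w=7) 3-5(w=9) 4-5(w=8) 4-6(w=9)}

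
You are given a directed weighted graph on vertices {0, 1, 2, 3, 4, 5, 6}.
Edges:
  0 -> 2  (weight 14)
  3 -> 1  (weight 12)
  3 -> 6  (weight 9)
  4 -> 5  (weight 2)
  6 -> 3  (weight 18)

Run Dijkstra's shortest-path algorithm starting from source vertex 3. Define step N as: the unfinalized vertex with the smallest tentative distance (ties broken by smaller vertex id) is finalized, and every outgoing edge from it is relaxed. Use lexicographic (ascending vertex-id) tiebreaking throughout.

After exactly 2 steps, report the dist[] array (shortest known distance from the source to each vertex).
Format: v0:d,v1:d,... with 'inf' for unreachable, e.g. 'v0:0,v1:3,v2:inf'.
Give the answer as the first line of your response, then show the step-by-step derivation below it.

v0:inf,v1:12,v2:inf,v3:0,v4:inf,v5:inf,v6:9

step 1: dist = v0:inf,v1:12,v2:inf,v3:0,v4:inf,v5:inf,v6:9
step 2: dist = v0:inf,v1:12,v2:inf,v3:0,v4:inf,v5:inf,v6:9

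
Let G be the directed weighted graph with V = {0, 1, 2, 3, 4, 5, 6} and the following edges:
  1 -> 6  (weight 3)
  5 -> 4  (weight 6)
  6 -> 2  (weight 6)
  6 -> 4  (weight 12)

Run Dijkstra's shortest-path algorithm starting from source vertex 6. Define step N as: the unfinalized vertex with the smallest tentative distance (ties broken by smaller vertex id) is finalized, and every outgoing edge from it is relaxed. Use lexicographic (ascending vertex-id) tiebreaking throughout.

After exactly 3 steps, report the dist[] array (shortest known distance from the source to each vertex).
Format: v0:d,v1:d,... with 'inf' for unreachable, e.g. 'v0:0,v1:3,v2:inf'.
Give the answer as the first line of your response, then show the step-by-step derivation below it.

v0:inf,v1:inf,v2:6,v3:inf,v4:12,v5:inf,v6:0

step 1: dist = v0:inf,v1:inf,v2:6,v3:inf,v4:12,v5:inf,v6:0
step 2: dist = v0:inf,v1:inf,v2:6,v3:inf,v4:12,v5:inf,v6:0
step 3: dist = v0:inf,v1:inf,v2:6,v3:inf,v4:12,v5:inf,v6:0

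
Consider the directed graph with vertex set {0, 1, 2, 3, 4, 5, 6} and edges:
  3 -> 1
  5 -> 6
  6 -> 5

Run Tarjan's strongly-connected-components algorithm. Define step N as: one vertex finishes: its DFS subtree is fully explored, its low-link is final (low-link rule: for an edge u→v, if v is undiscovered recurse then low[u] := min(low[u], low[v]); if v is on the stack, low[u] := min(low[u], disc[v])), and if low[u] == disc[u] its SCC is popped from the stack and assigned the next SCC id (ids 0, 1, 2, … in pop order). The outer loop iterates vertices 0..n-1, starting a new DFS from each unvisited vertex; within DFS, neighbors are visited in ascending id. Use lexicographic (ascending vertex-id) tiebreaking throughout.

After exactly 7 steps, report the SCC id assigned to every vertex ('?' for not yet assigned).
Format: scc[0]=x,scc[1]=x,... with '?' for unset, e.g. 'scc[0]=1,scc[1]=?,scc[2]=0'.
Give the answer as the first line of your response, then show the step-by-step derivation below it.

scc[0]=0,scc[1]=1,scc[2]=2,scc[3]=3,scc[4]=4,scc[5]=5,scc[6]=5

step 1: low=(low[0]=0,low[1]=?,low[2]=?,low[3]=?,low[4]=?,low[5]=?,low[6]=?); scc=(scc[0]=0,scc[1]=?,scc[2]=?,scc[3]=?,scc[4]=?,scc[5]=?,scc[6]=?)
step 2: low=(low[0]=0,low[1]=1,low[2]=?,low[3]=?,low[4]=?,low[5]=?,low[6]=?); scc=(scc[0]=0,scc[1]=1,scc[2]=?,scc[3]=?,scc[4]=?,scc[5]=?,scc[6]=?)
step 3: low=(low[0]=0,low[1]=1,low[2]=2,low[3]=?,low[4]=?,low[5]=?,low[6]=?); scc=(scc[0]=0,scc[1]=1,scc[2]=2,scc[3]=?,scc[4]=?,scc[5]=?,scc[6]=?)
step 4: low=(low[0]=0,low[1]=1,low[2]=2,low[3]=3,low[4]=?,low[5]=?,low[6]=?); scc=(scc[0]=0,scc[1]=1,scc[2]=2,scc[3]=3,scc[4]=?,scc[5]=?,scc[6]=?)
step 5: low=(low[0]=0,low[1]=1,low[2]=2,low[3]=3,low[4]=4,low[5]=?,low[6]=?); scc=(scc[0]=0,scc[1]=1,scc[2]=2,scc[3]=3,scc[4]=4,scc[5]=?,scc[6]=?)
step 6: low=(low[0]=0,low[1]=1,low[2]=2,low[3]=3,low[4]=4,low[5]=5,low[6]=5); scc=(scc[0]=0,scc[1]=1,scc[2]=2,scc[3]=3,scc[4]=4,scc[5]=?,scc[6]=?)
step 7: low=(low[0]=0,low[1]=1,low[2]=2,low[3]=3,low[4]=4,low[5]=5,low[6]=5); scc=(scc[0]=0,scc[1]=1,scc[2]=2,scc[3]=3,scc[4]=4,scc[5]=5,scc[6]=5)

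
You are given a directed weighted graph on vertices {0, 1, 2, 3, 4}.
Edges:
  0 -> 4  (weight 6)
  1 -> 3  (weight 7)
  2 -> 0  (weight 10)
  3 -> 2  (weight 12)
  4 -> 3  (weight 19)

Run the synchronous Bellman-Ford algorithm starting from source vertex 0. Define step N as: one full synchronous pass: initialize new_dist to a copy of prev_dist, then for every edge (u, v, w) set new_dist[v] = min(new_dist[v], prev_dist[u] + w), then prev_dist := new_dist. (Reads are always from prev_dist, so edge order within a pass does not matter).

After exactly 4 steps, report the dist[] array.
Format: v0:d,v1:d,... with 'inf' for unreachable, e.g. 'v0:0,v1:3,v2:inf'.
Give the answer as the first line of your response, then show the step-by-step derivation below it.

v0:0,v1:inf,v2:37,v3:25,v4:6

step 1: dist = v0:0,v1:inf,v2:inf,v3:inf,v4:6
step 2: dist = v0:0,v1:inf,v2:inf,v3:25,v4:6
step 3: dist = v0:0,v1:inf,v2:37,v3:25,v4:6
step 4: dist = v0:0,v1:inf,v2:37,v3:25,v4:6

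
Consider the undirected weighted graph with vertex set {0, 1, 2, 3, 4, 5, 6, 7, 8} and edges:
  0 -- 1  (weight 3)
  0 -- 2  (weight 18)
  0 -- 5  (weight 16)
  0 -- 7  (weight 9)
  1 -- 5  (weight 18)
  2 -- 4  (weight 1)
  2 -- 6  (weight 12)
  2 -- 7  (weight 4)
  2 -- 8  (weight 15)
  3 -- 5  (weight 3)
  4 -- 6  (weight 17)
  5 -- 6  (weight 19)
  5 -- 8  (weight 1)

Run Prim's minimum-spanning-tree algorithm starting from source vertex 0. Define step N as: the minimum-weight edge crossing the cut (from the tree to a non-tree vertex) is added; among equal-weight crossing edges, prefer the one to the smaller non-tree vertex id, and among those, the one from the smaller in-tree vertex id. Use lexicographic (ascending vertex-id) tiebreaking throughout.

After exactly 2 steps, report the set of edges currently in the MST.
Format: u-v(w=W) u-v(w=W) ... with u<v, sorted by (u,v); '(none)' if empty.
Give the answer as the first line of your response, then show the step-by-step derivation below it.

0-1(w=3) 0-7(w=9)

step 1: add edge 0-1 (w=3); MST = {0-1(w=3)}
step 2: add edge 0-7 (w=9); MST = {0-1(w=3) 0-7(w=9)}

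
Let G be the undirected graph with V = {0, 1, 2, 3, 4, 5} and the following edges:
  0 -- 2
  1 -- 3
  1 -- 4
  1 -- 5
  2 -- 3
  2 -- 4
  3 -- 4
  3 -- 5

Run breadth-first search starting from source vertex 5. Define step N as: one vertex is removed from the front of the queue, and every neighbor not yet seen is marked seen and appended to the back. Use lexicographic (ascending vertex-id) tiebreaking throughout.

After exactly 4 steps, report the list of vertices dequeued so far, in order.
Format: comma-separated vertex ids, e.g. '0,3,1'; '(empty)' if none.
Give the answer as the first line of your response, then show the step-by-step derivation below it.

5,1,3,4

step 1: dequeue 5; queue=[1,3]; order=5
step 2: dequeue 1; queue=[3,4]; order=5,1
step 3: dequeue 3; queue=[4,2]; order=5,1,3
step 4: dequeue 4; queue=[2]; order=5,1,3,4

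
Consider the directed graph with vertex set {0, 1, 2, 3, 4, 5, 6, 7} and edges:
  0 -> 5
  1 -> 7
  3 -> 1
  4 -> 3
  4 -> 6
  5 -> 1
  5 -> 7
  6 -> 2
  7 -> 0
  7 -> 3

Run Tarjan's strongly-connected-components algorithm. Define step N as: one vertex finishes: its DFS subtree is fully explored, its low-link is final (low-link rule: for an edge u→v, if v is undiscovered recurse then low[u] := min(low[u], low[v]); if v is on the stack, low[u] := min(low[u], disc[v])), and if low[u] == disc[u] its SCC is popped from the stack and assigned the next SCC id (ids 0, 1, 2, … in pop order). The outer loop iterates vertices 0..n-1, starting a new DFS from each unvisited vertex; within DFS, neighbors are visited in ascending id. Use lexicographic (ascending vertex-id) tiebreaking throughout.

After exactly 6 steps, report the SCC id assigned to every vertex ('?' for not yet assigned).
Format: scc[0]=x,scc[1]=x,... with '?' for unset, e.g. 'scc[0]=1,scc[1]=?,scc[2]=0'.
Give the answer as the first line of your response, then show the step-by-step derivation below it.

scc[0]=0,scc[1]=0,scc[2]=1,scc[3]=0,scc[4]=?,scc[5]=0,scc[6]=?,scc[7]=0

step 1: low=(low[0]=0,low[1]=2,low[2]=?,low[3]=2,low[4]=?,low[5]=1,low[6]=?,low[7]=0); scc=(scc[0]=?,scc[1]=?,scc[2]=?,scc[3]=?,scc[4]=?,scc[5]=?,scc[6]=?,scc[7]=?)
step 2: low=(low[0]=0,low[1]=2,low[2]=?,low[3]=2,low[4]=?,low[5]=1,low[6]=?,low[7]=0); scc=(scc[0]=?,scc[1]=?,scc[2]=?,scc[3]=?,scc[4]=?,scc[5]=?,scc[6]=?,scc[7]=?)
step 3: low=(low[0]=0,low[1]=0,low[2]=?,low[3]=2,low[4]=?,low[5]=1,low[6]=?,low[7]=0); scc=(scc[0]=?,scc[1]=?,scc[2]=?,scc[3]=?,scc[4]=?,scc[5]=?,scc[6]=?,scc[7]=?)
step 4: low=(low[0]=0,low[1]=0,low[2]=?,low[3]=2,low[4]=?,low[5]=0,low[6]=?,low[7]=0); scc=(scc[0]=?,scc[1]=?,scc[2]=?,scc[3]=?,scc[4]=?,scc[5]=?,scc[6]=?,scc[7]=?)
step 5: low=(low[0]=0,low[1]=0,low[2]=?,low[3]=2,low[4]=?,low[5]=0,low[6]=?,low[7]=0); scc=(scc[0]=0,scc[1]=0,scc[2]=?,scc[3]=0,scc[4]=?,scc[5]=0,scc[6]=?,scc[7]=0)
step 6: low=(low[0]=0,low[1]=0,low[2]=5,low[3]=2,low[4]=?,low[5]=0,low[6]=?,low[7]=0); scc=(scc[0]=0,scc[1]=0,scc[2]=1,scc[3]=0,scc[4]=?,scc[5]=0,scc[6]=?,scc[7]=0)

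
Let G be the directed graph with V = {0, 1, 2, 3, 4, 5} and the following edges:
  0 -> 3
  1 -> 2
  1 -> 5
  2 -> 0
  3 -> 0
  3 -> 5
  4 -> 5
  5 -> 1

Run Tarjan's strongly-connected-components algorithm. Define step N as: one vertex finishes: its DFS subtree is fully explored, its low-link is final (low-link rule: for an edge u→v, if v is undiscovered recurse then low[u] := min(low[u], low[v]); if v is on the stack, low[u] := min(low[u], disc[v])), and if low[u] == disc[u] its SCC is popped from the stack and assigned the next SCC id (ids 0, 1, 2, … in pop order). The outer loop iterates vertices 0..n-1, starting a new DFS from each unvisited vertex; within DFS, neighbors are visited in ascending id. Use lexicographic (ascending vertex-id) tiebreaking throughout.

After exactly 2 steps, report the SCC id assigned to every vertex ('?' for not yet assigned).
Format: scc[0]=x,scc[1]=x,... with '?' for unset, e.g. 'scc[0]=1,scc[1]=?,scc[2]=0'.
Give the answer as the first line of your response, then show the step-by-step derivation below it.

scc[0]=?,scc[1]=?,scc[2]=?,scc[3]=?,scc[4]=?,scc[5]=?

step 1: low=(low[0]=0,low[1]=3,low[2]=0,low[3]=0,low[4]=?,low[5]=2); scc=(scc[0]=?,scc[1]=?,scc[2]=?,scc[3]=?,scc[4]=?,scc[5]=?)
step 2: low=(low[0]=0,low[1]=0,low[2]=0,low[3]=0,low[4]=?,low[5]=2); scc=(scc[0]=?,scc[1]=?,scc[2]=?,scc[3]=?,scc[4]=?,scc[5]=?)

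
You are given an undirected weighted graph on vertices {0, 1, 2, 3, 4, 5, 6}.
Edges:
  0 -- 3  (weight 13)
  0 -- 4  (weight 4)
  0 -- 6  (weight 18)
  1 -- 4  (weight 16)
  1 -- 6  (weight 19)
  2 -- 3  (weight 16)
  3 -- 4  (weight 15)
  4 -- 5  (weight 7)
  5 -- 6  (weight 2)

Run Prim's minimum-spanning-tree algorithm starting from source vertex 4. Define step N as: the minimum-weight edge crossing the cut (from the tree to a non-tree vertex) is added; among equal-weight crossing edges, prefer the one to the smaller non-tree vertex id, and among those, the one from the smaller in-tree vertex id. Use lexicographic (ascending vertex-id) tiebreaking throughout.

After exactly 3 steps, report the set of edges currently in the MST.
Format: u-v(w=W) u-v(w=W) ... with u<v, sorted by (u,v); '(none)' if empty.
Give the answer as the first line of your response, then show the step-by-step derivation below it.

0-4(w=4) 4-5(w=7) 5-6(w=2)

step 1: add edge 0-4 (w=4); MST = {0-4(w=4)}
step 2: add edge 4-5 (w=7); MST = {0-4(w=4) 4-5(w=7)}
step 3: add edge 5-6 (w=2); MST = {0-4(w=4) 4-5(w=7) 5-6(w=2)}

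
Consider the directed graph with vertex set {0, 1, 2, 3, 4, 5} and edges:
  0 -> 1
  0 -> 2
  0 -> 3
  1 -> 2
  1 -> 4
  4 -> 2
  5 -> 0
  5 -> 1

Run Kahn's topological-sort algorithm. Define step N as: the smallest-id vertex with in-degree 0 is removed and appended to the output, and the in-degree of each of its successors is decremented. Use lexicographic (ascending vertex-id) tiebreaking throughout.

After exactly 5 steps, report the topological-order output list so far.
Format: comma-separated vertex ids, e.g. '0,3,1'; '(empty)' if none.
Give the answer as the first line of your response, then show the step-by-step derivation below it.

5,0,1,3,4

step 1: output 5; order=[5]; indeg=(0,1,3,1,1,0)
step 2: output 0; order=[5,0]; indeg=(0,0,2,0,1,0)
step 3: output 1; order=[5,0,1]; indeg=(0,0,1,0,0,0)
step 4: output 3; order=[5,0,1,3]; indeg=(0,0,1,0,0,0)
step 5: output 4; order=[5,0,1,3,4]; indeg=(0,0,0,0,0,0)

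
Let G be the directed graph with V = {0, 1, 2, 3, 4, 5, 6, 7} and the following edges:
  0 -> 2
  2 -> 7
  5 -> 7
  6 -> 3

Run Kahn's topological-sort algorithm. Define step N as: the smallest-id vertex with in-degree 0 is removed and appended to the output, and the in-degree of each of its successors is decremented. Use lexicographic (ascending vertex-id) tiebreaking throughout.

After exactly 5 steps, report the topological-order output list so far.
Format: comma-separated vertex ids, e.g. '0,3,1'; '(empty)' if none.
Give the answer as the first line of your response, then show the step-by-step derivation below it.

0,1,2,4,5

step 1: output 0; order=[0]; indeg=(0,0,0,1,0,0,0,2)
step 2: output 1; order=[0,1]; indeg=(0,0,0,1,0,0,0,2)
step 3: output 2; order=[0,1,2]; indeg=(0,0,0,1,0,0,0,1)
step 4: output 4; order=[0,1,2,4]; indeg=(0,0,0,1,0,0,0,1)
step 5: output 5; order=[0,1,2,4,5]; indeg=(0,0,0,1,0,0,0,0)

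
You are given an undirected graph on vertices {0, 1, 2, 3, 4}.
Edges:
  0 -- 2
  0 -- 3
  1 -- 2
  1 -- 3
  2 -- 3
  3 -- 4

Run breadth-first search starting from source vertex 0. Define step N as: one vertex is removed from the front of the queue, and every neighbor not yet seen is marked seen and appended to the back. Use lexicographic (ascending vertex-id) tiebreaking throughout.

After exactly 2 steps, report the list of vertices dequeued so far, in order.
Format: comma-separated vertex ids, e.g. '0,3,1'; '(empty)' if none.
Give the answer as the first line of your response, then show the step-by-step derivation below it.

0,2

step 1: dequeue 0; queue=[2,3]; order=0
step 2: dequeue 2; queue=[3,1]; order=0,2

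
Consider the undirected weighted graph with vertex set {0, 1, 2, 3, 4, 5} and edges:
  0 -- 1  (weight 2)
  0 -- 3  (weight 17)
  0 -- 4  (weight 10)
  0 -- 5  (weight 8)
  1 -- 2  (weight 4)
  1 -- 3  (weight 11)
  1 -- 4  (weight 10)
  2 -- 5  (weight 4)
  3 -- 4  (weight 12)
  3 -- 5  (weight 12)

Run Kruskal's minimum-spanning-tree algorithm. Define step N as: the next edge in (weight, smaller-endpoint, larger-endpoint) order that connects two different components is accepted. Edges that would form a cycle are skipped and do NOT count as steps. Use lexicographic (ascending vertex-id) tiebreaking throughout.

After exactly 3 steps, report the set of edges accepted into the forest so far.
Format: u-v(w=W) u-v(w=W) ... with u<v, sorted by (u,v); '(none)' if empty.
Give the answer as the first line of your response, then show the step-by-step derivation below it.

0-1(w=2) 1-2(w=4) 2-5(w=4)

step 1: add edge 0-1 (w=2); MST = {0-1(w=2)}
step 2: add edge 1-2 (w=4); MST = {0-1(w=2) 1-2(w=4)}
step 3: add edge 2-5 (w=4); MST = {0-1(w=2) 1-2(w=4) 2-5(w=4)}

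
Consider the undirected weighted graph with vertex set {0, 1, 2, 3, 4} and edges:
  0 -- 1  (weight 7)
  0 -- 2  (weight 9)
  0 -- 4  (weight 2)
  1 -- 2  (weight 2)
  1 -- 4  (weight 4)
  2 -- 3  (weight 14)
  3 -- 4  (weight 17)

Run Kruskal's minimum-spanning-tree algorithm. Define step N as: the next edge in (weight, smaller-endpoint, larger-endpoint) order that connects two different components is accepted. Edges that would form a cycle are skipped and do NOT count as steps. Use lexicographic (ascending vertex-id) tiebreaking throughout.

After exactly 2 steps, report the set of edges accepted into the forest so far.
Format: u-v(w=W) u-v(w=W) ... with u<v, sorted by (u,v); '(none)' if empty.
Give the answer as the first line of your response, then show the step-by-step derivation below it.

0-4(w=2) 1-2(w=2)

step 1: add edge 0-4 (w=2); MST = {0-4(w=2)}
step 2: add edge 1-2 (w=2); MST = {0-4(w=2) 1-2(w=2)}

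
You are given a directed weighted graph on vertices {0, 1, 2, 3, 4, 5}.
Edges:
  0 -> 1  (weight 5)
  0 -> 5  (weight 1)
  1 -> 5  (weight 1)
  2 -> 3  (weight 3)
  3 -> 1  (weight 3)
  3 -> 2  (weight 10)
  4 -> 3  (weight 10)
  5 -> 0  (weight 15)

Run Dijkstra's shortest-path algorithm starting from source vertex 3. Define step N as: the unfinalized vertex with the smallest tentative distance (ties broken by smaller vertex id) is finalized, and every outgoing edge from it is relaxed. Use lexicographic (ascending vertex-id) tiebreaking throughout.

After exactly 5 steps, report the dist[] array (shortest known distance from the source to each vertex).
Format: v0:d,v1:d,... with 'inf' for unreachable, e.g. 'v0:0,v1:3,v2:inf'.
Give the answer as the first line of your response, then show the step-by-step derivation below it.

v0:19,v1:3,v2:10,v3:0,v4:inf,v5:4

step 1: dist = v0:inf,v1:3,v2:10,v3:0,v4:inf,v5:inf
step 2: dist = v0:inf,v1:3,v2:10,v3:0,v4:inf,v5:4
step 3: dist = v0:19,v1:3,v2:10,v3:0,v4:inf,v5:4
step 4: dist = v0:19,v1:3,v2:10,v3:0,v4:inf,v5:4
step 5: dist = v0:19,v1:3,v2:10,v3:0,v4:inf,v5:4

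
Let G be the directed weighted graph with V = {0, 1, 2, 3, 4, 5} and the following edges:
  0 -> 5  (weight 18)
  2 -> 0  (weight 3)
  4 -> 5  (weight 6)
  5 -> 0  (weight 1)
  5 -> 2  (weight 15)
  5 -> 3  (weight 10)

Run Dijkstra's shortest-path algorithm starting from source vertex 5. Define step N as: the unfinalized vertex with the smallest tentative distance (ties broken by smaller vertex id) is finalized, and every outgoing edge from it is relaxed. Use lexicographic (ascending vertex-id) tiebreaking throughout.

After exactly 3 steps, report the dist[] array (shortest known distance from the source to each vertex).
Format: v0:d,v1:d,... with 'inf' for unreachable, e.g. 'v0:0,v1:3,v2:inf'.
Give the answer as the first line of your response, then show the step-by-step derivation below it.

v0:1,v1:inf,v2:15,v3:10,v4:inf,v5:0

step 1: dist = v0:1,v1:inf,v2:15,v3:10,v4:inf,v5:0
step 2: dist = v0:1,v1:inf,v2:15,v3:10,v4:inf,v5:0
step 3: dist = v0:1,v1:inf,v2:15,v3:10,v4:inf,v5:0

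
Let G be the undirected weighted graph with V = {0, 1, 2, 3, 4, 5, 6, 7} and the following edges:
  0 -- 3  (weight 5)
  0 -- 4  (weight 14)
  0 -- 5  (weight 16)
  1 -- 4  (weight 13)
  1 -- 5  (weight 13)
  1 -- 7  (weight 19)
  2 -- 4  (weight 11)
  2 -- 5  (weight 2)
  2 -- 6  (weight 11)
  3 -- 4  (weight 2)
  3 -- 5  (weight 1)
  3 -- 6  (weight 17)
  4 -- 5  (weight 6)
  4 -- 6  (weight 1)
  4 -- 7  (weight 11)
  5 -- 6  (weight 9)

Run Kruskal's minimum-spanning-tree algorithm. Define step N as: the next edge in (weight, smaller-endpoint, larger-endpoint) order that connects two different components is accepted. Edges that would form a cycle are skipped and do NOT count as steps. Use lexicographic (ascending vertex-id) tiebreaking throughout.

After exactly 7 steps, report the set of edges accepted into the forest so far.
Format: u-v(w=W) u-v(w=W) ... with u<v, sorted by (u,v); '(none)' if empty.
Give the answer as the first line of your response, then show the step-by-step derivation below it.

0-3(w=5) 1-4(w=13) 2-5(w=2) 3-4(w=2) 3-5(w=1) 4-6(w=1) 4-7(w=11)

step 1: add edge 3-5 (w=1); MST = {3-5(w=1)}
step 2: add edge 4-6 (w=1); MST = {3-5(w=1) 4-6(w=1)}
step 3: add edge 2-5 (w=2); MST = {2-5(w=2) 3-5(w=1) 4-6(w=1)}
step 4: add edge 3-4 (w=2); MST = {2-5(w=2) 3-4(w=2) 3-5(w=1) 4-6(w=1)}
step 5: add edge 0-3 (w=5); MST = {0-3(w=5) 2-5(w=2) 3-4(w=2) 3-5(w=1) 4-6(w=1)}
step 6: add edge 4-7 (w=11); MST = {0-3(w=5) 2-5(w=2) 3-4(w=2) 3-5(w=1) 4-6(w=1) 4-7(w=11)}
step 7: add edge 1-4 (w=13); MST = {0-3(w=5) 1-4(w=13) 2-5(w=2) 3-4(w=2) 3-5(w=1) 4-6(w=1) 4-7(w=11)}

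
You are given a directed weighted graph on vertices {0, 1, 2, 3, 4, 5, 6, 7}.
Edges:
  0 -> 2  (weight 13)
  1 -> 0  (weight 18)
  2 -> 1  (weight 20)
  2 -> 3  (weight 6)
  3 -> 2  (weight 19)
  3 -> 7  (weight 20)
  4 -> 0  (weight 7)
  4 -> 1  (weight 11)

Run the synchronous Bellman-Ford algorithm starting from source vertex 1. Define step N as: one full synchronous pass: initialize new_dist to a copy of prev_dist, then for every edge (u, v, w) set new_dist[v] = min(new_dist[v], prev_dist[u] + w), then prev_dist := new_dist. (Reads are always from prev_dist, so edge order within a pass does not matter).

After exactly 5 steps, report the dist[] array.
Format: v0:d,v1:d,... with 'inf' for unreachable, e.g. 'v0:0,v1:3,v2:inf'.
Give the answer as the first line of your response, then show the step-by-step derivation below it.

v0:18,v1:0,v2:31,v3:37,v4:inf,v5:inf,v6:inf,v7:57

step 1: dist = v0:18,v1:0,v2:inf,v3:inf,v4:inf,v5:inf,v6:inf,v7:inf
step 2: dist = v0:18,v1:0,v2:31,v3:inf,v4:inf,v5:inf,v6:inf,v7:inf
step 3: dist = v0:18,v1:0,v2:31,v3:37,v4:inf,v5:inf,v6:inf,v7:inf
step 4: dist = v0:18,v1:0,v2:31,v3:37,v4:inf,v5:inf,v6:inf,v7:57
step 5: dist = v0:18,v1:0,v2:31,v3:37,v4:inf,v5:inf,v6:inf,v7:57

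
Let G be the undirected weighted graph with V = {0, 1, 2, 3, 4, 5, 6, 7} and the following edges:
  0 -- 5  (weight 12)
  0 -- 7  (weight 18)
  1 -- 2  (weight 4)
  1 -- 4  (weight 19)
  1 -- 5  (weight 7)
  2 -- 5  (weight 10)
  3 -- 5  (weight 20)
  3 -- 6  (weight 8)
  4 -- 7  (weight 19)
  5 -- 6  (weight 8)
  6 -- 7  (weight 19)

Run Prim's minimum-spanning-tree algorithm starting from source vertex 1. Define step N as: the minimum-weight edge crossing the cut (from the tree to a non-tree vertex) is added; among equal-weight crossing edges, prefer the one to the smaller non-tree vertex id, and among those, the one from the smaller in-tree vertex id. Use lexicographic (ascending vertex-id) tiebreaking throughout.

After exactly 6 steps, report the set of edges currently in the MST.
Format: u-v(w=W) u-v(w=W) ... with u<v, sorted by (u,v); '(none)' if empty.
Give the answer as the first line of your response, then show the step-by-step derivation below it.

0-5(w=12) 0-7(w=18) 1-2(w=4) 1-5(w=7) 3-6(w=8) 5-6(w=8)

step 1: add edge 1-2 (w=4); MST = {1-2(w=4)}
step 2: add edge 1-5 (w=7); MST = {1-2(w=4) 1-5(w=7)}
step 3: add edge 5-6 (w=8); MST = {1-2(w=4) 1-5(w=7) 5-6(w=8)}
step 4: add edge 3-6 (w=8); MST = {1-2(w=4) 1-5(w=7) 3-6(w=8) 5-6(w=8)}
step 5: add edge 0-5 (w=12); MST = {0-5(w=12) 1-2(w=4) 1-5(w=7) 3-6(w=8) 5-6(w=8)}
step 6: add edge 0-7 (w=18); MST = {0-5(w=12) 0-7(w=18) 1-2(w=4) 1-5(w=7) 3-6(w=8) 5-6(w=8)}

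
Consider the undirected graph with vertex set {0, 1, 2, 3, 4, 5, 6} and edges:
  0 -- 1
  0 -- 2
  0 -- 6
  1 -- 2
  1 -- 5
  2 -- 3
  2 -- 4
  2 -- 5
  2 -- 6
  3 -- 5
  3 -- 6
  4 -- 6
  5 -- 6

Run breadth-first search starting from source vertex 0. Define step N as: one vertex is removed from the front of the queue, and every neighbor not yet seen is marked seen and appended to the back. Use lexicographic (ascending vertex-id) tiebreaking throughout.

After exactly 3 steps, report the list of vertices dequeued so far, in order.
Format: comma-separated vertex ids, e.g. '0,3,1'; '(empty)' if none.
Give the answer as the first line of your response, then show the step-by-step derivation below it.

0,1,2

step 1: dequeue 0; queue=[1,2,6]; order=0
step 2: dequeue 1; queue=[2,6,5]; order=0,1
step 3: dequeue 2; queue=[6,5,3,4]; order=0,1,2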